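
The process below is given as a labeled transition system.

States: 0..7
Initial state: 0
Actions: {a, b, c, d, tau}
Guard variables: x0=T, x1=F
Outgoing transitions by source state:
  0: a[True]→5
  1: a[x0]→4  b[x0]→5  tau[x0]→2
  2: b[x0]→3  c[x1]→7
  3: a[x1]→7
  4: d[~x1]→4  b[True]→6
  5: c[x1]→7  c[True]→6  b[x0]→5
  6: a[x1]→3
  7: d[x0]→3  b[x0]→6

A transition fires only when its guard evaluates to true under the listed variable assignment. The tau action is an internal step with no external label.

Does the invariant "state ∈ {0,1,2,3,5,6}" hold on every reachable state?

Answer: INVARIANT HOLDS

Working:
Inv-set: {0,1,2,3,5,6}
R = {0,5,6}
  0: safe
  5: safe
  6: safe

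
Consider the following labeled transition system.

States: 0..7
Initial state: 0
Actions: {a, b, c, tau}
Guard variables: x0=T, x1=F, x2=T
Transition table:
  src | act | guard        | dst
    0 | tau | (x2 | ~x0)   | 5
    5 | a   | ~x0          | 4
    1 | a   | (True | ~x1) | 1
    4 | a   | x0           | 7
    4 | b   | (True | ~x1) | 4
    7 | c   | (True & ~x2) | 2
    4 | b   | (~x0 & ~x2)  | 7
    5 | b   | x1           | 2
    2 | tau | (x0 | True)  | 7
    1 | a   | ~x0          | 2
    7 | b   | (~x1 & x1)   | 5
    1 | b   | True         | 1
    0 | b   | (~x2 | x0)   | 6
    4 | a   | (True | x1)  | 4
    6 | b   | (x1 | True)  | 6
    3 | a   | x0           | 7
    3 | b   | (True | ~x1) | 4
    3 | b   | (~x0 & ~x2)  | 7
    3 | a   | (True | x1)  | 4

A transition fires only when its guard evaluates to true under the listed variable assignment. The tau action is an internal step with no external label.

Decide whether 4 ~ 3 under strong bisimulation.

Answer: BISIMILAR

Trace:
Bisimulation quotient by refinement:
  π0 = {{0,1,2,3,4,5,6,7}}
  π1 = {{0},{1,3,4},{2},{5,7},{6}}
  π2 = {{0},{1},{2},{3,4},{5,7},{6}}
Fixed point at round 3; 6 class(es).
4∈{3,4}, 3∈{3,4}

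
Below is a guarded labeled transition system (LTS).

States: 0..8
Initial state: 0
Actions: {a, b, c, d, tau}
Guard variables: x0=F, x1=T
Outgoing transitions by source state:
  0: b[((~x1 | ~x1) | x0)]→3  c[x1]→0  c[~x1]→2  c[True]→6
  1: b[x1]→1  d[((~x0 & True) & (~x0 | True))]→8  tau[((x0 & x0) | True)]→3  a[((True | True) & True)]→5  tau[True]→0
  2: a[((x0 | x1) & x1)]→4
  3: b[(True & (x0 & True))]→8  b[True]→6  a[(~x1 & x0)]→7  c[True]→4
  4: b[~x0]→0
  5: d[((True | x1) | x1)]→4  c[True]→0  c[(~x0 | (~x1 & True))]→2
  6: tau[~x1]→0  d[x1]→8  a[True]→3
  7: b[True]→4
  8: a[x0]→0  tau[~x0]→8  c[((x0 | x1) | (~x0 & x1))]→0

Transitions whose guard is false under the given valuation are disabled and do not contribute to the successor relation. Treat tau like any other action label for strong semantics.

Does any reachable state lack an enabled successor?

Reach set: {0,3,4,6,8}
  0: c→0  c→6  [2 out]
  3: b→6  c→4  [2 out]
  4: b→0  [1 out]
  6: a→3  d→8  [2 out]
  8: c→0  tau→8  [2 out]

Answer: DEADLOCK-FREE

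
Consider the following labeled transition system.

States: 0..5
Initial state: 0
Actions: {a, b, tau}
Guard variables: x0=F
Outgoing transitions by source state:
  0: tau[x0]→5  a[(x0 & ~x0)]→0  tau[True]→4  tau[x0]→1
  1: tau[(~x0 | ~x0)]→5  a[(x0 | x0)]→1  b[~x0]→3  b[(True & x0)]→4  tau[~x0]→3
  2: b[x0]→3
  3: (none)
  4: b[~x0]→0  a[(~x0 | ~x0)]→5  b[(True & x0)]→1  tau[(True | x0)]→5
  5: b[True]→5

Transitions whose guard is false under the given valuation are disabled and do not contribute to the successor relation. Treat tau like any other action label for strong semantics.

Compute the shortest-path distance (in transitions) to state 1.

Answer: UNREACHABLE

Analysis:
Layered search for 1:
  L0 = {0}
  L1 = {4}
  L2 = {5}
1 never appears.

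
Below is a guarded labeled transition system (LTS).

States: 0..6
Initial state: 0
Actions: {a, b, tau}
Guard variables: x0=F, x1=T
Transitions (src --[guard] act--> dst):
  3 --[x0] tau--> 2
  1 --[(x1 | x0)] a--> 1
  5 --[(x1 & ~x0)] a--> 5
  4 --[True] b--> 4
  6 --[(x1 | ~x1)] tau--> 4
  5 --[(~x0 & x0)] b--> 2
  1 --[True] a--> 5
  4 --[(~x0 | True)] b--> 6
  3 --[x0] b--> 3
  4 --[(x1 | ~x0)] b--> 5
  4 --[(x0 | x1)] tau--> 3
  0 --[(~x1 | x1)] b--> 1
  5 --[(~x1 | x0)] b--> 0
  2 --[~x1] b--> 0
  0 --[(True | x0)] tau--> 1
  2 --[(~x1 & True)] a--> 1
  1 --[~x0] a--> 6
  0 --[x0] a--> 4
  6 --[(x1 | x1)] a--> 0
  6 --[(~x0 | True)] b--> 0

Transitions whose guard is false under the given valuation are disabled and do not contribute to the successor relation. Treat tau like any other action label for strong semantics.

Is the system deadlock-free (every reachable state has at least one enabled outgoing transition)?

Answer: DEADLOCK at state 3

Working:
Reach set: {0,1,3,4,5,6}
  0: b→1  tau→1  [2 out]
  1: a→1  a→5  a→6  [3 out]
  3: ∅  [no exit]
  4: b→4  b→5  b→6  tau→3  [4 out]
  5: a→5  [1 out]
  6: a→0  b→0  tau→4  [3 out]
trace reaching 3: b·a·tau·tau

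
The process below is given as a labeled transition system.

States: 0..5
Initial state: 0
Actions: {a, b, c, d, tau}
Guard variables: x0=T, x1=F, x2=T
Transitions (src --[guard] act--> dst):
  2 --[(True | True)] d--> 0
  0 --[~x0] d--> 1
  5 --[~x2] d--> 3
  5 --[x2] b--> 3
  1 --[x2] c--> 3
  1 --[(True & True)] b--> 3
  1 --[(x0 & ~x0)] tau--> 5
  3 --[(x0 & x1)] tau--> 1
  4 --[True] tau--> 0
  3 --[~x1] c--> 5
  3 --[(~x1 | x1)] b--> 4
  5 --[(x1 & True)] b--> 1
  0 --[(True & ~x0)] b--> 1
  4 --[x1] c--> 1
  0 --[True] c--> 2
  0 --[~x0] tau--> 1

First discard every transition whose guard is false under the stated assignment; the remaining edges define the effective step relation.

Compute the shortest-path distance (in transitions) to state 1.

Answer: UNREACHABLE

Trace:
Layered search for 1:
  depth 0: {0}
  depth 1: {2}
1 never appears.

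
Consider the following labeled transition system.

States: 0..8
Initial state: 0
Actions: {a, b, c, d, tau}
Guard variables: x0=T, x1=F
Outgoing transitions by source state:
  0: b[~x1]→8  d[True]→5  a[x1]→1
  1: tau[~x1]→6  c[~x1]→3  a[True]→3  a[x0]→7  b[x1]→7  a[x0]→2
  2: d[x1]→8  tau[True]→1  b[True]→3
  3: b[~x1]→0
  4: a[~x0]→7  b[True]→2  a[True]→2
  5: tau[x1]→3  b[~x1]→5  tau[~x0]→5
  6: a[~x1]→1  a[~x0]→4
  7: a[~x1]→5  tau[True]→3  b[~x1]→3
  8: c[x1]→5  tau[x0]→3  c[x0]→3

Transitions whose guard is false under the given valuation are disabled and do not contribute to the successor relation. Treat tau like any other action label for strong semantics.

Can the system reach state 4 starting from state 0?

Guard filter leaves 19 enabled edge(s).
depth 0: {0}
depth 1: {5,8}  now seen {0,5,8}
depth 2: {3}  now seen {0,3,5,8}
R = {0,3,5,8}

Answer: UNREACHABLE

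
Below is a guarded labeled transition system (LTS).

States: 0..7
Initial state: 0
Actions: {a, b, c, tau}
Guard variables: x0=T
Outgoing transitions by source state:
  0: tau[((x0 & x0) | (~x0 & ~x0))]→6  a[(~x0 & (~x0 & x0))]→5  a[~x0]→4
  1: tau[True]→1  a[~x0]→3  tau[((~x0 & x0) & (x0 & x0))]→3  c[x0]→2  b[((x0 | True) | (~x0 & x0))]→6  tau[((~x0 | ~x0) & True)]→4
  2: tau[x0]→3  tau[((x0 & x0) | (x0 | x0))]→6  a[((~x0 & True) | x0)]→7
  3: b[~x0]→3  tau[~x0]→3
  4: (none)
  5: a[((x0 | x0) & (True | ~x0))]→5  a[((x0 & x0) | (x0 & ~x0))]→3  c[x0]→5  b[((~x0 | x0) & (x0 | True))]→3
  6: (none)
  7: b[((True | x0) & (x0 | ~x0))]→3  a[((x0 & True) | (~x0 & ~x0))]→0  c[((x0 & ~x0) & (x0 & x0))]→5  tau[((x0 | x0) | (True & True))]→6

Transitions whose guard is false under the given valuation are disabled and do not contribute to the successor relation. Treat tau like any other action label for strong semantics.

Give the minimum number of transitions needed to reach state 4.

Answer: UNREACHABLE

Working:
Breadth-first toward 4:
  depth 0: {0}
  depth 1: {6}
4 never appears.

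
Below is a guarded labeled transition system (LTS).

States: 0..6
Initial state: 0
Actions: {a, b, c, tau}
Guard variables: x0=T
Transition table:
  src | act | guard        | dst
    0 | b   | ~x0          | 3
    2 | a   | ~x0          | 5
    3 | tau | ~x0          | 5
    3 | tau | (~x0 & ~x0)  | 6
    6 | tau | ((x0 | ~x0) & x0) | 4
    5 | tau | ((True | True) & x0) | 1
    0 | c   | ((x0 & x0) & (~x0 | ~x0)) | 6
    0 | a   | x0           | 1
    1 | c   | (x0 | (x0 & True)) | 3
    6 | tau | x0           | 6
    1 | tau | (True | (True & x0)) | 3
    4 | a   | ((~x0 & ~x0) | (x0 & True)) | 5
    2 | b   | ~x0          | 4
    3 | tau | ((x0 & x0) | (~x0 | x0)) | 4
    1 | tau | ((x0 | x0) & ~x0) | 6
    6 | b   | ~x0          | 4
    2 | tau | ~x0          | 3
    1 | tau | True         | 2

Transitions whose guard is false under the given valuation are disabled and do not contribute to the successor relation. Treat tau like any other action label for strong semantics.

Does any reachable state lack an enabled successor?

Answer: DEADLOCK at state 2

Analysis:
R = {0,1,2,3,4,5}
  0: a→1  [1 out]
  1: c→3  tau→2  tau→3  [3 out]
  2: ∅  [deadlock]
  3: tau→4  [1 out]
  4: a→5  [1 out]
  5: tau→1  [1 out]
witness 2: a·tau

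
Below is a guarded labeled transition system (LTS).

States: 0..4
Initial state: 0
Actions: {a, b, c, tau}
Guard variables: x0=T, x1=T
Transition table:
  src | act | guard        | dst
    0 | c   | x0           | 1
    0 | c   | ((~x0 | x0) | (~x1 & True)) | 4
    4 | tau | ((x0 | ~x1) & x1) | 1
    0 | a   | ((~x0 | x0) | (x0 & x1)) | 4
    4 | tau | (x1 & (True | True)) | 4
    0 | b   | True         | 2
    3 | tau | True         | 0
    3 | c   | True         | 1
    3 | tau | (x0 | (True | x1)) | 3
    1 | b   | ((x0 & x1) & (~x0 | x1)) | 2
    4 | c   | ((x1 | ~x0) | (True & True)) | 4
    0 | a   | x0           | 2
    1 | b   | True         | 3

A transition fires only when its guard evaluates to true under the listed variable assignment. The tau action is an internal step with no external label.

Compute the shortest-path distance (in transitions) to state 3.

Answer: 2

Trace:
BFS to 3:
  depth 0: {0}
  depth 1: {1,2,4}
  depth 2: {3}
3 enters at depth 2; path c·b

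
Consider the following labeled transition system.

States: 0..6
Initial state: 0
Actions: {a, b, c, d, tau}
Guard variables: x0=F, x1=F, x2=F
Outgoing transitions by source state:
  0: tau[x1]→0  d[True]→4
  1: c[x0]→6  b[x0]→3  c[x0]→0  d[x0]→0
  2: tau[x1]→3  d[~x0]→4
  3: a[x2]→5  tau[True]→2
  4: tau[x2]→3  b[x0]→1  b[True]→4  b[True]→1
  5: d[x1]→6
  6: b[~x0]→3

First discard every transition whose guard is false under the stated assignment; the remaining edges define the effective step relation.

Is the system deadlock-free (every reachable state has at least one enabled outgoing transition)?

Answer: DEADLOCK at state 1

Working:
R = {0,1,4}
  0: d→4  [1 exit(s)]
  1: ∅  [deadlock]
  4: b→1  b→4  [2 exit(s)]
Path to 1: d·b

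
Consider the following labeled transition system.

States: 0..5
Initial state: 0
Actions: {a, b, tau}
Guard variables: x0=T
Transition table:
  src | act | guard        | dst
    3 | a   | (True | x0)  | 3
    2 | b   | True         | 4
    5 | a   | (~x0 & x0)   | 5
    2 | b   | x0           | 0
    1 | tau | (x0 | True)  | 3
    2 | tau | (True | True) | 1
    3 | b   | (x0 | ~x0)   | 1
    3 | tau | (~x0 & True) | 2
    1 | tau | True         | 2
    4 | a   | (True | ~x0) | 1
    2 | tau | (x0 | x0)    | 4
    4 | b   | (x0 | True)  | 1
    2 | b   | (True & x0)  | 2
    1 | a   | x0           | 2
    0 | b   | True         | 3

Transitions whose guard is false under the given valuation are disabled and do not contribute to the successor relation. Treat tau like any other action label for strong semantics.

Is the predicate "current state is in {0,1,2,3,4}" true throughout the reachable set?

Allowed set {0,1,2,3,4}
R = {0,1,2,3,4}
  0: ok
  1: ok
  2: ok
  3: ok
  4: ok

Answer: INVARIANT HOLDS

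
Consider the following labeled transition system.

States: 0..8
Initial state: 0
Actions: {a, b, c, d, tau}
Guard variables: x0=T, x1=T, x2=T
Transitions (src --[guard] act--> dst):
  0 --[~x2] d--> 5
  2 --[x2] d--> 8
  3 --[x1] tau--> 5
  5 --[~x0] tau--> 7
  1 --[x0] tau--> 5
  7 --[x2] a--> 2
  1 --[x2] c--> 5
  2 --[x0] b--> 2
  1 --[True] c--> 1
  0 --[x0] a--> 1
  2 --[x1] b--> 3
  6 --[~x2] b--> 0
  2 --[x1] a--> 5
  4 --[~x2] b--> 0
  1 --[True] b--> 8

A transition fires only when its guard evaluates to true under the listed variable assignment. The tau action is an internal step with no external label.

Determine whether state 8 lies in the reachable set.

Guard filter leaves 11 enabled edge(s).
depth 0: {0}
depth 1: {1}  now seen {0,1}
depth 2: {5,8}  now seen {0,1,5,8}
Reachable = {0,1,5,8}
witness 8: a·b

Answer: REACHABLE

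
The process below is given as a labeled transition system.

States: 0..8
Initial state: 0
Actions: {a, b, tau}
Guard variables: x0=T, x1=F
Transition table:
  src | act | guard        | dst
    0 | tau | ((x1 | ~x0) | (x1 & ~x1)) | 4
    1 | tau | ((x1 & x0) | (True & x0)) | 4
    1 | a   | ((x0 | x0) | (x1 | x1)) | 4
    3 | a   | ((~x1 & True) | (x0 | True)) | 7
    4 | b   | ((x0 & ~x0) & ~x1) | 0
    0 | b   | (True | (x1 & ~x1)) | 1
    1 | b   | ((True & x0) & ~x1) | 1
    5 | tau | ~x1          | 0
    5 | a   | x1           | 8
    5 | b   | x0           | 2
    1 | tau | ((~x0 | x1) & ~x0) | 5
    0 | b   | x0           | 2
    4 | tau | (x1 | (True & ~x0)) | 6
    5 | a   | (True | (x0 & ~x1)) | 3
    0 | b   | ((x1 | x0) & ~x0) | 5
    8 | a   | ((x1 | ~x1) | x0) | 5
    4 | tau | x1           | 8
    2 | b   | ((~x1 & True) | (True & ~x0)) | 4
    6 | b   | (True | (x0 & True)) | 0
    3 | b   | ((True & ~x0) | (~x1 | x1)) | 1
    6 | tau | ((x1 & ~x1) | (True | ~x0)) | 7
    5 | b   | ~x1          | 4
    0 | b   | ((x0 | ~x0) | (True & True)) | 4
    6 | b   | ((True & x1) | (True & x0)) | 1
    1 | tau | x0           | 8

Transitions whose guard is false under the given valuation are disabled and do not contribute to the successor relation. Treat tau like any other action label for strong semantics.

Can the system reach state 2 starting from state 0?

18 transition(s) survive guard evaluation.
Layer 0: {0}
Layer 1: {1,2,4}  now seen {0,1,2,4}
Layer 2: {8}  now seen {0,1,2,4,8}
Layer 3: {5}  now seen {0,1,2,4,5,8}
Layer 4: {3}  now seen {0,1,2,3,4,5,8}
Layer 5: {7}  now seen {0,1,2,3,4,5,7,8}
Reachable = {0,1,2,3,4,5,7,8}
witness 2: b

Answer: REACHABLE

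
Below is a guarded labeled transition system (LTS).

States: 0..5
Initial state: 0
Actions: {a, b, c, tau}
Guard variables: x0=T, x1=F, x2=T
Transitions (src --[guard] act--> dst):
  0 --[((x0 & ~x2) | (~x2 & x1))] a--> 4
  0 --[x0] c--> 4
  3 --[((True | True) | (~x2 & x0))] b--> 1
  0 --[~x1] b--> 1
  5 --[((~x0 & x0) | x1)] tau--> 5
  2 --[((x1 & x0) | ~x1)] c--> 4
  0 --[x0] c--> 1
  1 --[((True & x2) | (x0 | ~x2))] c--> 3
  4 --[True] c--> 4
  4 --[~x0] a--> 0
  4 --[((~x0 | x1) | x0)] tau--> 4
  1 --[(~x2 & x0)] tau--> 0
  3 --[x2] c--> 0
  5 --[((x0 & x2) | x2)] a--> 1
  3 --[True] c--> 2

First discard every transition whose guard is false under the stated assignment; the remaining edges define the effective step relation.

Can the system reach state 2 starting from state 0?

11 transition(s) survive guard evaluation.
Layer 0: {0}
Layer 1: {1,4}  cumulative {0,1,4}
Layer 2: {3}  cumulative {0,1,3,4}
Layer 3: {2}  cumulative {0,1,2,3,4}
R = {0,1,2,3,4}
Path to 2: c·c·c

Answer: REACHABLE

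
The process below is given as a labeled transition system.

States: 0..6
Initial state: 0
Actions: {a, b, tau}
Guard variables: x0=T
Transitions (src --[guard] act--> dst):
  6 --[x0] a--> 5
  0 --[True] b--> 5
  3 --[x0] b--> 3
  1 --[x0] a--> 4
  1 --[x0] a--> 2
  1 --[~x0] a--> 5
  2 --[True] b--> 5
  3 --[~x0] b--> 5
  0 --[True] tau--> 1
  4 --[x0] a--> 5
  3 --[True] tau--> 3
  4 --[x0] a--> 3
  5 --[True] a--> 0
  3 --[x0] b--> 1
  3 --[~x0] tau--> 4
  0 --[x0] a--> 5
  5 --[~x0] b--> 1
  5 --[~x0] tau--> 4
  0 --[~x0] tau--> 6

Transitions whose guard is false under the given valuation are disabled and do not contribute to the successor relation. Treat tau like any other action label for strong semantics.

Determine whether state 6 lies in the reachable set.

Answer: UNREACHABLE

Analysis:
13 transition(s) survive guard evaluation.
depth 0: {0}
depth 1: {1,5}  cumulative {0,1,5}
depth 2: {2,4}  cumulative {0,1,2,4,5}
depth 3: {3}  cumulative {0,1,2,3,4,5}
Reachable = {0,1,2,3,4,5}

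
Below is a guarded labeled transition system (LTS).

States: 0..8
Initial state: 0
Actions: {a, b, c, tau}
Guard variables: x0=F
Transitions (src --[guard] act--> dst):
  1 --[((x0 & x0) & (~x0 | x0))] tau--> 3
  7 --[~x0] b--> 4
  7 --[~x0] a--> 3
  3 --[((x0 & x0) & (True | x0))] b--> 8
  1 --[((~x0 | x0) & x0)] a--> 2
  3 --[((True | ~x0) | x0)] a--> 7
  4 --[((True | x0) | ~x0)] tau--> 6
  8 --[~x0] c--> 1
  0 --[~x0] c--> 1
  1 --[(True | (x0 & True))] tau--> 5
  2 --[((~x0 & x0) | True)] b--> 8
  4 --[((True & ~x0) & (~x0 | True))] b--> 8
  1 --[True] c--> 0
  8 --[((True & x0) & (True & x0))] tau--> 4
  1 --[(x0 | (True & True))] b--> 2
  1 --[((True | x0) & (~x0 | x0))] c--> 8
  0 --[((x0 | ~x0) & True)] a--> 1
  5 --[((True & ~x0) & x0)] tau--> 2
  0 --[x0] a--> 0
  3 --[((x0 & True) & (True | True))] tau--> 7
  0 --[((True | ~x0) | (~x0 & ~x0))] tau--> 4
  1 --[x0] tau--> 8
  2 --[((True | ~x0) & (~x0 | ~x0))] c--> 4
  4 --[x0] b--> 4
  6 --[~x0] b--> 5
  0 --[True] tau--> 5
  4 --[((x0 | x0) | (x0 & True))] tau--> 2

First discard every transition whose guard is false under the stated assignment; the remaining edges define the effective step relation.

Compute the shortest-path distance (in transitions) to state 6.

BFS to 6:
  L0 = {0}
  L1 = {1,4,5}
  L2 = {2,6,8}
first hit 6 at d=2 via tau·tau

Answer: 2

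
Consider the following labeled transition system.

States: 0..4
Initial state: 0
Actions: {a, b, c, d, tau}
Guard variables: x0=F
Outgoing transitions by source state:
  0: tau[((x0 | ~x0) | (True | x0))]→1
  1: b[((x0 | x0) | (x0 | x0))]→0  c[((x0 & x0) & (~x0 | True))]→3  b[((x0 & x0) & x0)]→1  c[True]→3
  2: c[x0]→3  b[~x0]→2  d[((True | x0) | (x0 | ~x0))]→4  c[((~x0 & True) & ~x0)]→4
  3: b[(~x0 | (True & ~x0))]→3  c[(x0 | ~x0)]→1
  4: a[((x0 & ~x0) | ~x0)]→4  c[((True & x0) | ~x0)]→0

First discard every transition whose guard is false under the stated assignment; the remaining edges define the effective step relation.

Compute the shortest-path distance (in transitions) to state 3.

Answer: 2

Working:
Breadth-first toward 3:
  depth 0: {0}
  depth 1: {1}
  depth 2: {3}
3 enters at depth 2; path tau·c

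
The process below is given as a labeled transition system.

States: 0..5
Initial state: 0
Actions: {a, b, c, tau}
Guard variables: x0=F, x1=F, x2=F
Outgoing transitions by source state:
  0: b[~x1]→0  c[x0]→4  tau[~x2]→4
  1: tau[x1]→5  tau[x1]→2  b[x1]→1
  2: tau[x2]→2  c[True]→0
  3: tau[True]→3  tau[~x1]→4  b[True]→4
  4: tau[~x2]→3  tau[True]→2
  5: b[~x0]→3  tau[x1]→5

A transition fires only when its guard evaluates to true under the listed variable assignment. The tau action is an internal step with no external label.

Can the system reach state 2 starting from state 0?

Answer: REACHABLE

Analysis:
9 transition(s) survive guard evaluation.
L0 = {0}
L1 = {4}  total {0,4}
L2 = {2,3}  total {0,2,3,4}
Reachable = {0,2,3,4}
witness 2: tau·tau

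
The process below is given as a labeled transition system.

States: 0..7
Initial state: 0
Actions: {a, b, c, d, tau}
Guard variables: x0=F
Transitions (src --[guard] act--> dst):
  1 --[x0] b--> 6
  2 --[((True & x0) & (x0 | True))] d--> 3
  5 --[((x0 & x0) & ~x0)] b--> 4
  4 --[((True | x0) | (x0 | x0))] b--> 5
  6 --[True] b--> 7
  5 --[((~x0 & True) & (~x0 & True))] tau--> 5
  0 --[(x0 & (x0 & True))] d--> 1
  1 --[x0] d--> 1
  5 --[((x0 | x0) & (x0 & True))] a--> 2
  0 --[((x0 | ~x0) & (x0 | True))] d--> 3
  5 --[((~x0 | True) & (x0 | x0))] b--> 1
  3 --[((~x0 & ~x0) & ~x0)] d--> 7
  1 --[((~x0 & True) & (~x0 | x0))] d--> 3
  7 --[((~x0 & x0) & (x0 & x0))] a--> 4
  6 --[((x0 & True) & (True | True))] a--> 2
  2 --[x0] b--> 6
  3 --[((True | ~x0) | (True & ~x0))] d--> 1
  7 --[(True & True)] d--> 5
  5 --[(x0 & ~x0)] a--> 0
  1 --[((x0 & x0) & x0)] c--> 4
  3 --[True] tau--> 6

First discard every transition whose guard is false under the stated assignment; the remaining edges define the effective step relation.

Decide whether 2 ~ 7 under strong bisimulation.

Refine partition for ~:
  π0 = {{0,1,2,3,4,5,6,7}}
  π1 = {{0,1,7},{2},{3},{4,6},{5}}
  π2 = {{0,1},{2},{3},{4},{5},{6},{7}}
7 equivalence class(es) (converged in 3)
[2]={2}  [7]={7}

Answer: NOT BISIMILAR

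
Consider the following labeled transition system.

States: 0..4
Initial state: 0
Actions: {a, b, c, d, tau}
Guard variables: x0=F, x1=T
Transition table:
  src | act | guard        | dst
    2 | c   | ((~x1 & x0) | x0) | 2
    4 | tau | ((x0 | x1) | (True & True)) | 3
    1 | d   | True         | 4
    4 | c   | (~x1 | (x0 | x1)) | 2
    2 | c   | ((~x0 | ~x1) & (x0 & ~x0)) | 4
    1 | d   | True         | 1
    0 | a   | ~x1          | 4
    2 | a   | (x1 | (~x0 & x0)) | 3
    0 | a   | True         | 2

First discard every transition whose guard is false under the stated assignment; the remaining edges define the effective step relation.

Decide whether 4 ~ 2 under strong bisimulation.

Compute ~ classes (split until stable):
  round 0: {{0,1,2,3,4}}
  round 1: {{0,2},{1},{3},{4}}
  round 2: {{0},{1},{2},{3},{4}}
Fixed point at round 3; 5 class(es).
[4]={4}  [2]={2}

Answer: NOT BISIMILAR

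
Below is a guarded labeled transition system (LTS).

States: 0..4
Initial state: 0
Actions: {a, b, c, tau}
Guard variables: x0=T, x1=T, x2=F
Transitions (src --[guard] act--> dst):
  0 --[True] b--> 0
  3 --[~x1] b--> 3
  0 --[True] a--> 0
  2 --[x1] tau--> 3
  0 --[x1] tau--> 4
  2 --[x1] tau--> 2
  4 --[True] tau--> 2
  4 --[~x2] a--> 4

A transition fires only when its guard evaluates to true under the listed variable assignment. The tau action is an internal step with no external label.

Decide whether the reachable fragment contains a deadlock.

Answer: DEADLOCK at state 3

Trace:
R = {0,2,3,4}
  0: a→0  b→0  tau→4  [deg 3]
  2: tau→2  tau→3  [deg 2]
  3: ∅  [deadlock]
  4: a→4  tau→2  [deg 2]
witness 3: tau·tau·tau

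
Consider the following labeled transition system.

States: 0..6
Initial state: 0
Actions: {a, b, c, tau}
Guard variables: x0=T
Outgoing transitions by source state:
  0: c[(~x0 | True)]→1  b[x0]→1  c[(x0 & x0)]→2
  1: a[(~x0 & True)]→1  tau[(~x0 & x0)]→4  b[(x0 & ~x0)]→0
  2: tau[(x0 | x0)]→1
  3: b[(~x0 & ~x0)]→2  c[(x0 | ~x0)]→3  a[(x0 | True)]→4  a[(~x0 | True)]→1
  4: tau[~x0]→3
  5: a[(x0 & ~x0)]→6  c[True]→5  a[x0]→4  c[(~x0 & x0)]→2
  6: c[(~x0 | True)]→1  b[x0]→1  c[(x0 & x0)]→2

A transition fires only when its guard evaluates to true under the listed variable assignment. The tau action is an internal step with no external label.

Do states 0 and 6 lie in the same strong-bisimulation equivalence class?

Answer: BISIMILAR

Working:
Refine partition for ~:
  π0 = {{0,1,2,3,4,5,6}}
  π1 = {{0,6},{1,4},{2},{3,5}}
Fixed point at round 2; 4 class(es).
class of 0: {0,6}; class of 6: {0,6}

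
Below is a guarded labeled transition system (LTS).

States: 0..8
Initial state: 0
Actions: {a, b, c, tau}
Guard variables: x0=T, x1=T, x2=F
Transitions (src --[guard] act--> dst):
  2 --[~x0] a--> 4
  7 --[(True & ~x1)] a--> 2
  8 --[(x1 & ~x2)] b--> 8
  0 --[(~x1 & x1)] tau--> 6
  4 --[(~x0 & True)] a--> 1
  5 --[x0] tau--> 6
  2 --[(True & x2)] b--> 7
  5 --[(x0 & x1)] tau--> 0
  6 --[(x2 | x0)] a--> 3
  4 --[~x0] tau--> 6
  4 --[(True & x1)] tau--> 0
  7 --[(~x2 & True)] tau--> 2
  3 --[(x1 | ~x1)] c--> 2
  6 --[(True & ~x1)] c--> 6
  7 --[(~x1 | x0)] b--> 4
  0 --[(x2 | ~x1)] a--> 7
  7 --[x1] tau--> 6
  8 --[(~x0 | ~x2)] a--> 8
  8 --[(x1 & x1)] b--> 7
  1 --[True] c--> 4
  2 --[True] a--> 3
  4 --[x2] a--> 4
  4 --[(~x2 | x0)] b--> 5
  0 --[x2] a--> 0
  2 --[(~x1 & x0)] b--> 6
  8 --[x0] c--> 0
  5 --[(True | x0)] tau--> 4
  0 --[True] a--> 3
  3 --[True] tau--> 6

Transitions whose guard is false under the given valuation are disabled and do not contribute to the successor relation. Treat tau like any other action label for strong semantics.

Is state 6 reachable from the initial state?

Answer: REACHABLE

Trace:
18 transition(s) survive guard evaluation.
L0 = {0}
L1 = {3}  now seen {0,3}
L2 = {2,6}  now seen {0,2,3,6}
Reach set: {0,2,3,6}
trace reaching 6: a·tau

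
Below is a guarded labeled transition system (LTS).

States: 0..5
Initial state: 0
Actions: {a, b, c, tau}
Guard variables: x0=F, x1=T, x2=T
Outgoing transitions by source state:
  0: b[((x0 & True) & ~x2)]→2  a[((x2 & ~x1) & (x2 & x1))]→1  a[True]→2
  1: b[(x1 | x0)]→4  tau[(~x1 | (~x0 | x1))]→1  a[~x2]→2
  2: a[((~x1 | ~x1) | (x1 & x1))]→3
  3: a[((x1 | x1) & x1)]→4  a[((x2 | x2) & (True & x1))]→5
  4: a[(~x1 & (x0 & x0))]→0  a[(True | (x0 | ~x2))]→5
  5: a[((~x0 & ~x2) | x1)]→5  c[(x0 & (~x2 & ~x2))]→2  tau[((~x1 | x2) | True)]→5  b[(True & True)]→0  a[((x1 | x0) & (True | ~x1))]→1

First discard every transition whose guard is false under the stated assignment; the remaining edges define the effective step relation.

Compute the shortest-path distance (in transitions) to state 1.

Answer: 4

Analysis:
Breadth-first toward 1:
  L0 = {0}
  L1 = {2}
  L2 = {3}
  L3 = {4,5}
  L4 = {1}
1 enters at depth 4; path a·a·a·a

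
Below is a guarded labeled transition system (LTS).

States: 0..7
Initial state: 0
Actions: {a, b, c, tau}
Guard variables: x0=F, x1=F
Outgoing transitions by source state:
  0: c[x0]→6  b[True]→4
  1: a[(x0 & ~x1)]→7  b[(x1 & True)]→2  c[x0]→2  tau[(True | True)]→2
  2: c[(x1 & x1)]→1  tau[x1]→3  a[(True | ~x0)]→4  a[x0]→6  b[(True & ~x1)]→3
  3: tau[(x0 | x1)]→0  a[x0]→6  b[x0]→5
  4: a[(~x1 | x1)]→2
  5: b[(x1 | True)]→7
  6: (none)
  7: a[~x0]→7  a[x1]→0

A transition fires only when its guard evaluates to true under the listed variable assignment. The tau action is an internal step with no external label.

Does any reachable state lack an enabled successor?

Answer: DEADLOCK at state 3

Trace:
R = {0,2,3,4}
  0: b→4  [1 exit(s)]
  2: a→4  b→3  [2 exit(s)]
  3: ∅  [deadlock]
  4: a→2  [1 exit(s)]
witness 3: b·a·b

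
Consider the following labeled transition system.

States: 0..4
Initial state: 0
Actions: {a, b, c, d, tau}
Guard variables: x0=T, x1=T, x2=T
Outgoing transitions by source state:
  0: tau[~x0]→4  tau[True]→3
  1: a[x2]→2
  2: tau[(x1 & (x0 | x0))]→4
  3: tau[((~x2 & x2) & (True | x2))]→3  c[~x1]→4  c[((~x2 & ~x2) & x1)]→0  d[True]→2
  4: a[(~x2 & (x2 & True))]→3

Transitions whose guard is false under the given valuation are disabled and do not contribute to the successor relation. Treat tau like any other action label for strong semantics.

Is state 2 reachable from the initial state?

Answer: REACHABLE

Analysis:
4 transition(s) survive guard evaluation.
L0 = {0}
L1 = {3}  cumulative {0,3}
L2 = {2}  cumulative {0,2,3}
L3 = {4}  cumulative {0,2,3,4}
Reachable = {0,2,3,4}
trace reaching 2: tau·d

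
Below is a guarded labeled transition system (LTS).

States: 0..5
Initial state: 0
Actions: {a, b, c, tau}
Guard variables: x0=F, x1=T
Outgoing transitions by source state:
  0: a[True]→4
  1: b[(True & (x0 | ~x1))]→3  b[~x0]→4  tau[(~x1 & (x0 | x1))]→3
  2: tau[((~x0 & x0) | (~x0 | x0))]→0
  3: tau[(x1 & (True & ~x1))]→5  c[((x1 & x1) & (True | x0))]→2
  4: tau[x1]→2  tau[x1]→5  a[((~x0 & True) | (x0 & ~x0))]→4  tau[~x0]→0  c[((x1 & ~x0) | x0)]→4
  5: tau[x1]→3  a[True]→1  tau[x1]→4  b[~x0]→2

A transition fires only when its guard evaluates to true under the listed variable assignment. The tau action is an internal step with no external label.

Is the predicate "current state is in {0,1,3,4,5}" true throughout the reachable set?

Safe = {0,1,3,4,5}
Reach set: {0,1,2,3,4,5}
  0: ok
  1: ok
  2: ✗ unsafe
  3: ok
  4: ok
  5: ok
witness against invariant: a·tau → 2

Answer: INVARIANT VIOLATED at state 2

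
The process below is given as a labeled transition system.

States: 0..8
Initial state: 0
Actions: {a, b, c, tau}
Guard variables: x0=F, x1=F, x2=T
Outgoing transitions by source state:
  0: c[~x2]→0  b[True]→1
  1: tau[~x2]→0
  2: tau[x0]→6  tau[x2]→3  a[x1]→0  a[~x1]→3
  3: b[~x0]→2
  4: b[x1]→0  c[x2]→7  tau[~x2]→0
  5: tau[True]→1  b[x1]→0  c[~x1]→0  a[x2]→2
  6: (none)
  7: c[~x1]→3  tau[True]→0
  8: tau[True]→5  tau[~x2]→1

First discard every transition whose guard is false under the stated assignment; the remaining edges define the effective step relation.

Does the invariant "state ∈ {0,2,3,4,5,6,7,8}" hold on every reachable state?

Safe = {0,2,3,4,5,6,7,8}
R = {0,1}
  0: ok
  1: VIOLATES
counterexample path to 1: b

Answer: INVARIANT VIOLATED at state 1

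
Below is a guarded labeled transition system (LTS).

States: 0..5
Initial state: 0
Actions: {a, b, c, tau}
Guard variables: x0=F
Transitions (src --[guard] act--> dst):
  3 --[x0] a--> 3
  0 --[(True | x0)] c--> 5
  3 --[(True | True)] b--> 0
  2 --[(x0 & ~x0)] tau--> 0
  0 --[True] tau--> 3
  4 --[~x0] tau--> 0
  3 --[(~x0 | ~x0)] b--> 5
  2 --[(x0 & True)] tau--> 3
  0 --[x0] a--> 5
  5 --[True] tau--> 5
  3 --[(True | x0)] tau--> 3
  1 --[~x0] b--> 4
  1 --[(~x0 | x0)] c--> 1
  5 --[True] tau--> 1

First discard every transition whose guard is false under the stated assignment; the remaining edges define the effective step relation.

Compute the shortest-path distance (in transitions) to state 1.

Answer: 2

Working:
Layered search for 1:
  L0 = {0}
  L1 = {3,5}
  L2 = {1}
first hit 1 at d=2 via c·tau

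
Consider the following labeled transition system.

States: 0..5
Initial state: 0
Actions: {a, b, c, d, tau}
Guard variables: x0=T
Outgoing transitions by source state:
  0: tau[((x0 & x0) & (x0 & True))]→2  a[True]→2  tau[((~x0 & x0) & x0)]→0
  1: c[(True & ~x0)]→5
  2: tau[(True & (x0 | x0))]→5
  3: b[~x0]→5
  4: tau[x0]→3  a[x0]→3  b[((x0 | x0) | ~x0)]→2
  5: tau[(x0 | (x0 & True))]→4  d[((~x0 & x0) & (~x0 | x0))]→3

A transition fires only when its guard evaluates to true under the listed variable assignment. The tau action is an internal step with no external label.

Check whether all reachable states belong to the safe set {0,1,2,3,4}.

Answer: INVARIANT VIOLATED at state 5

Trace:
Inv-set: {0,1,2,3,4}
R = {0,2,3,4,5}
  0: ✓
  2: ✓
  3: ✓
  4: ✓
  5: VIOLATES
witness against invariant: tau·tau → 5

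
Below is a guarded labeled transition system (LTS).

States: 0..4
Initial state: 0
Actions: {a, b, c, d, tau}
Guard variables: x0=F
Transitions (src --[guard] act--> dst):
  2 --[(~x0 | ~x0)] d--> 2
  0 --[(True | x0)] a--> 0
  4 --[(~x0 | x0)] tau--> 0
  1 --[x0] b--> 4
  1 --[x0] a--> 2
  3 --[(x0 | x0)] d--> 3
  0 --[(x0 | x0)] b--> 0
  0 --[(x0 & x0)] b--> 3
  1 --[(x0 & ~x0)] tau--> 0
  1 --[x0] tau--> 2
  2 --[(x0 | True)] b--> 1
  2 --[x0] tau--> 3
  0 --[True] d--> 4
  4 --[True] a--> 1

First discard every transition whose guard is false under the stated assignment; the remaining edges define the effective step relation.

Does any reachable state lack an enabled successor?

Answer: DEADLOCK at state 1

Trace:
Reachable = {0,1,4}
  0: a→0  d→4  [2 out]
  1: ∅  [no exit]
  4: a→1  tau→0  [2 out]
witness 1: d·a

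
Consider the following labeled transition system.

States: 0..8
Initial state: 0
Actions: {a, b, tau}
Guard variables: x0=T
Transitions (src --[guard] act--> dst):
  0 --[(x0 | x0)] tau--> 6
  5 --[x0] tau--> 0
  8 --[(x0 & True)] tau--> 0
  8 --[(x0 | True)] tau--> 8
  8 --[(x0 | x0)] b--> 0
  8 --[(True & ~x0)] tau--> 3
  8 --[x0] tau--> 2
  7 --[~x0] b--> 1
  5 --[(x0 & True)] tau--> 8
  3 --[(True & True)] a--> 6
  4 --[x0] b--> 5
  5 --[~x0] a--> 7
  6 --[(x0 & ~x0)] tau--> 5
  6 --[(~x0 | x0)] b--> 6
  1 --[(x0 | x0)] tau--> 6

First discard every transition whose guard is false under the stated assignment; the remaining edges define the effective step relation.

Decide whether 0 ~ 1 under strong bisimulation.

Answer: BISIMILAR

Analysis:
Refine partition for ~:
  P[0] = {{0,1,2,3,4,5,6,7,8}}
  P[1] = {{0,1,5},{2,7},{3},{4,6},{8}}
  P[2] = {{0,1},{2,7},{3},{4},{5},{6},{8}}
7 equivalence class(es) (converged in 3)
0∈{0,1}, 1∈{0,1}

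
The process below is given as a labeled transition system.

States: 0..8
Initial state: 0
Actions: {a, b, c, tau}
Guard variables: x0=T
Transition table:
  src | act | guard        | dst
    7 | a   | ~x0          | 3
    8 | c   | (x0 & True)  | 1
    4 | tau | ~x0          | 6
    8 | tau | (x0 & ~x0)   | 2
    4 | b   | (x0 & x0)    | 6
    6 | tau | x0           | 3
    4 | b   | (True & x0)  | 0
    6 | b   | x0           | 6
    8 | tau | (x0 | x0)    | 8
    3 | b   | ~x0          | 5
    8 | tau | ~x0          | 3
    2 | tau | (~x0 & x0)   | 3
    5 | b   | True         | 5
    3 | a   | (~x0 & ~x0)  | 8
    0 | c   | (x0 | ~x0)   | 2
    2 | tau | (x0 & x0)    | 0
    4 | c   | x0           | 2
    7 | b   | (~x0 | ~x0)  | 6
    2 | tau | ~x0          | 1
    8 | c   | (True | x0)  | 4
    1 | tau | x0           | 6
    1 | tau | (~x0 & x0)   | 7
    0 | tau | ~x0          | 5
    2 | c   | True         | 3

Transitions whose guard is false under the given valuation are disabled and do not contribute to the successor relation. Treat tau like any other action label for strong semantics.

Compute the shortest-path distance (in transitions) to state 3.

Answer: 2

Working:
Layered search for 3:
  depth 0: {0}
  depth 1: {2}
  depth 2: {3}
depth(3)=2, e.g. c·c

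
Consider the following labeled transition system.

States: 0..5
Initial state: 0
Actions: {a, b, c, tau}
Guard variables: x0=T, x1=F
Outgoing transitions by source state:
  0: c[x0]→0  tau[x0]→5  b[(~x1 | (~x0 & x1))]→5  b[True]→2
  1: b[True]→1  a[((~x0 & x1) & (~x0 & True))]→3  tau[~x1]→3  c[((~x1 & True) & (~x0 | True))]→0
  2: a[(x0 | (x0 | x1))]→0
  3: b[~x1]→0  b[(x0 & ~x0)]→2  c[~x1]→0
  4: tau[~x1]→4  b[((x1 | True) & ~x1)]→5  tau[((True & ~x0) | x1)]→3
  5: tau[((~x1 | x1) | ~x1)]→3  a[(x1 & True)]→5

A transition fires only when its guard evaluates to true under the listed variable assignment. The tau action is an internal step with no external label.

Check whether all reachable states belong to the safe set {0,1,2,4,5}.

Allowed set {0,1,2,4,5}
R = {0,2,3,5}
  0: ✓
  2: ✓
  3: ✗ unsafe
  5: ✓
counterexample path to 3: tau·tau

Answer: INVARIANT VIOLATED at state 3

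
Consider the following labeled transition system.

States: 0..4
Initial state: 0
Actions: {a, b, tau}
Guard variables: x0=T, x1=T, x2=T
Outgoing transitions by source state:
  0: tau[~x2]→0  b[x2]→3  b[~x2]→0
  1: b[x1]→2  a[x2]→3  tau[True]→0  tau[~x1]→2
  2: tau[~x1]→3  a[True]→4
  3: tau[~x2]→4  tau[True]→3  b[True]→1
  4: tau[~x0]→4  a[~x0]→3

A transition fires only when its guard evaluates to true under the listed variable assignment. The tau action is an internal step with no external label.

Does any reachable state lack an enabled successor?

Answer: DEADLOCK at state 4

Trace:
Reachable = {0,1,2,3,4}
  0: b→3  [1 out]
  1: a→3  b→2  tau→0  [3 out]
  2: a→4  [1 out]
  3: b→1  tau→3  [2 out]
  4: ∅  [STUCK]
witness 4: b·b·b·a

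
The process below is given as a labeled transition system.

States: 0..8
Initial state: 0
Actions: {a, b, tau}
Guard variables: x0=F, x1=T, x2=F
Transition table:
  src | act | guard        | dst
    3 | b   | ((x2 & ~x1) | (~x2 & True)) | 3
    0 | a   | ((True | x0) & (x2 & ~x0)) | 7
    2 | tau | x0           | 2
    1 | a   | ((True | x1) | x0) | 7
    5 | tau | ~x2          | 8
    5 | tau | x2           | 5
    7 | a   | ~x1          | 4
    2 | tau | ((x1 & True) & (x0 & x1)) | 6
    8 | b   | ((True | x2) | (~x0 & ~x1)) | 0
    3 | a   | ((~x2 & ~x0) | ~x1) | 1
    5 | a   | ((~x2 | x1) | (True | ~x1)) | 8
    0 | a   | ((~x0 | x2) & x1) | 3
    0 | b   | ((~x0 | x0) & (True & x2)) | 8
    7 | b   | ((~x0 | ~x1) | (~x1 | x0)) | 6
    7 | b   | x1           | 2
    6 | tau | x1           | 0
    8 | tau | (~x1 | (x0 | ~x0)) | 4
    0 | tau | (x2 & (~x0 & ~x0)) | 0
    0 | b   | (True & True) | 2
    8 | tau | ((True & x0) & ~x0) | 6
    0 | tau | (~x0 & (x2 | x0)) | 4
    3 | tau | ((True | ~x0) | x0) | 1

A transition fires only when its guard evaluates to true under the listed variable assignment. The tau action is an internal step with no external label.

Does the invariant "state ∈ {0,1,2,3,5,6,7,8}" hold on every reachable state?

Answer: INVARIANT HOLDS

Working:
Safe = {0,1,2,3,5,6,7,8}
Reach set: {0,1,2,3,6,7}
  0: ok
  1: ok
  2: ok
  3: ok
  6: ok
  7: ok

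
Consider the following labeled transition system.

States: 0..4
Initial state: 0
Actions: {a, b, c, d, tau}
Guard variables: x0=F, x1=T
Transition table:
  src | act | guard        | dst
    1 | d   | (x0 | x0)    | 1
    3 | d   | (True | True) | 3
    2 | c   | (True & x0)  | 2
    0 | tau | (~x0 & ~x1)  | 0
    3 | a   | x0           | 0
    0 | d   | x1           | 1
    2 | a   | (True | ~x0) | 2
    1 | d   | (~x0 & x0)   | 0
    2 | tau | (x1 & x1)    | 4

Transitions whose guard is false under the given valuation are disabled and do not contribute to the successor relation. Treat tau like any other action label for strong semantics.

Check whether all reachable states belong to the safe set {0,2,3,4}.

Safe = {0,2,3,4}
Reach set: {0,1}
  0: ok
  1: ✗ unsafe
reach 1 via d — violates

Answer: INVARIANT VIOLATED at state 1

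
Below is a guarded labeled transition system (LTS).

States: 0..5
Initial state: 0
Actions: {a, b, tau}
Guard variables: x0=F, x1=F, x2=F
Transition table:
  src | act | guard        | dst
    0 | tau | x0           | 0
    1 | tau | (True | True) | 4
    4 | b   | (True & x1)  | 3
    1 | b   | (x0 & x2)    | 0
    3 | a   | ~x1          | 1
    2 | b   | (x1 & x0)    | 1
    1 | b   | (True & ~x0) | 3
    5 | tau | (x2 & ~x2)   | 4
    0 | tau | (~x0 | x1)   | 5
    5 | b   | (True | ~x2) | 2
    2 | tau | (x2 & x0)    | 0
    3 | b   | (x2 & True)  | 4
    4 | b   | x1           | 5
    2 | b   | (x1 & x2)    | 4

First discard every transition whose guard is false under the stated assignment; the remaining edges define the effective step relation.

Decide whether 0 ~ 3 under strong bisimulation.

Answer: NOT BISIMILAR

Trace:
Bisimulation quotient by refinement:
  π0 = {{0,1,2,3,4,5}}
  π1 = {{0},{1},{2,4},{3},{5}}
stable after 2 split(s): 5 block(s)
0∈{0}, 3∈{3}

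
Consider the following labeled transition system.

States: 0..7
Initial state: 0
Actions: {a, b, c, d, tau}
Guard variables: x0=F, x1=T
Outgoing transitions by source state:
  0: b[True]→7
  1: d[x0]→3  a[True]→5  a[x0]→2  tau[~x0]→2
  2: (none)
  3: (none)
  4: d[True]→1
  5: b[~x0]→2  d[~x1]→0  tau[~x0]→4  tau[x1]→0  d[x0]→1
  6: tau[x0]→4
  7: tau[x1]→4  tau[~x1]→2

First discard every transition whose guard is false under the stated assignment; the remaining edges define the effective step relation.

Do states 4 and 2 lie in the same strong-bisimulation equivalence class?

Answer: NOT BISIMILAR

Working:
Bisimulation quotient by refinement:
  P[0] = {{0,1,2,3,4,5,6,7}}
  P[1] = {{0},{1},{2,3,6},{4},{5},{7}}
Fixed point at round 2; 6 class(es).
4∈{4}, 2∈{2,3,6}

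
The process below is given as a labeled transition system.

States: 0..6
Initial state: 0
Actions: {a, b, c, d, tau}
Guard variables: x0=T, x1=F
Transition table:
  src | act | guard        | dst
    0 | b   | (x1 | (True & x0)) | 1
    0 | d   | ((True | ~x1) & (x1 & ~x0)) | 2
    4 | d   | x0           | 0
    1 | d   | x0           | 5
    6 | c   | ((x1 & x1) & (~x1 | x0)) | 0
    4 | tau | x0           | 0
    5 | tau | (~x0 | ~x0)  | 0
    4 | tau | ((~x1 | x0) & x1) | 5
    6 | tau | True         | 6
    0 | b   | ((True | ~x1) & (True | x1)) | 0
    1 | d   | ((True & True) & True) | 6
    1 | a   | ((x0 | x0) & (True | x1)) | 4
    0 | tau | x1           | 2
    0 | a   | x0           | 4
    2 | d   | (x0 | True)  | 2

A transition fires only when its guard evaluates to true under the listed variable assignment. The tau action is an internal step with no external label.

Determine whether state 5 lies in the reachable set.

Answer: REACHABLE

Analysis:
Guard filter leaves 10 enabled edge(s).
L0 = {0}
L1 = {1,4}  total {0,1,4}
L2 = {5,6}  total {0,1,4,5,6}
Reachable = {0,1,4,5,6}
witness 5: b·d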